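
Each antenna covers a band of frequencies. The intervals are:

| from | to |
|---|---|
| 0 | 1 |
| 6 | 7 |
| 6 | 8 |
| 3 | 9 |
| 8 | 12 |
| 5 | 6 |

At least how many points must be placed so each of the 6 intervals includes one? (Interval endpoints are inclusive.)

3

By right end: [0,1]  [5,6]  [6,7]  [6,8]  [3,9]  [8,12]
[0,1] uncovered → point at 1; [5,6] uncovered → point at 6; [8,12] uncovered → point at 12.
Points: 1, 6, 12 (3 total).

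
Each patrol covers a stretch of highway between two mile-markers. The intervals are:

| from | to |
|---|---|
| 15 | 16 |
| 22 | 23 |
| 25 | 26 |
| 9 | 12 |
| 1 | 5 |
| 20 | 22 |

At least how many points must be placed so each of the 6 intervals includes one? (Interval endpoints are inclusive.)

By right end: [1,5]  [9,12]  [15,16]  [20,22]  [22,23]  [25,26]
[1,5] uncovered → point at 5; [9,12] uncovered → point at 12; [15,16] uncovered → point at 16; [20,22] uncovered → point at 22; [25,26] uncovered → point at 26.
Points: 5, 12, 16, 22, 26 (5 total).

5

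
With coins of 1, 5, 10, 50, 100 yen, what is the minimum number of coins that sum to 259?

Use the largest denomination that fits, subtract, and repeat.
259 = 2×100 + 1×50 + 1×5 + 4×1
Total coins = 2 + 1 + 1 + 4 = 8

8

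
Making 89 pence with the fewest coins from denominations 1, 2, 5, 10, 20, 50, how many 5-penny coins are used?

89 − 1×50→39 − 1×20→19 − 1×10→9 − 1×5→4 − 2×2→0
Count of 5: 1

1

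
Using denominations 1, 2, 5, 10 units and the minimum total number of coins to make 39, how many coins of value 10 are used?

Use the largest denomination that fits, subtract, and repeat.
39 − 3×10→9 − 1×5→4 − 2×2→0
Count of 10: 3

3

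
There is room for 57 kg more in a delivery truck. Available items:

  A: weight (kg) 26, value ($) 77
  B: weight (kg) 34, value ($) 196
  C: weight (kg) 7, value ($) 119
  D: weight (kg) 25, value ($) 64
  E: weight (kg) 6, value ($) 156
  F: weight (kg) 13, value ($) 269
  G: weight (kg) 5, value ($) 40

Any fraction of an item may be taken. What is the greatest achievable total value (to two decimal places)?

Sort by value per unit weight and fill in that order.
Ratios (sorted): E 26.00, F 20.69, C 17.00, G 8.00, B 5.76, A 2.96, D 2.56
take E (6 @ 156); take F (13 @ 269); take C (7 @ 119); take G (5 @ 40); take 26/34 of B → 149.88. Capacity used 57/57.
Total value = 733.88

733.88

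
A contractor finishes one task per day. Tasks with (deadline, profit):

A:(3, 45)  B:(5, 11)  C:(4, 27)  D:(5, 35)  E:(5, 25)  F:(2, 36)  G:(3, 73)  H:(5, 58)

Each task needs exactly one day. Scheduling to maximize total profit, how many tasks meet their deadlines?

By profit: G(d3,73), H(d5,58), A(d3,45), F(d2,36), D(d5,35), C(d4,27), E(d5,25), B(d5,11)
G→slot 3; H→slot 5; A→slot 2; F→slot 1; D→slot 4; C skipped; E skipped; B skipped.
5 of 8 scheduled.

5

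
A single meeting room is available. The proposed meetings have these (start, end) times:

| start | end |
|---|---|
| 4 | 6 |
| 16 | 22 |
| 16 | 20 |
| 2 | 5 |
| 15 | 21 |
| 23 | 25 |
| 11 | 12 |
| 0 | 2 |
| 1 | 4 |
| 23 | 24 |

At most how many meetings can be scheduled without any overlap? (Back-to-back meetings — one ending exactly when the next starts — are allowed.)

5

Sort by end time and greedily take each interval whose start is ≥ the last chosen end.
Sorted by end: (0,2)  (1,4)  (2,5)  (4,6)  (11,12)  (16,20)  (15,21)  (16,22)  (23,24)  (23,25)
take (0,2); skip (1,4); take (2,5); take (11,12); take (16,20); take (23,24).
Selected 5 meetings.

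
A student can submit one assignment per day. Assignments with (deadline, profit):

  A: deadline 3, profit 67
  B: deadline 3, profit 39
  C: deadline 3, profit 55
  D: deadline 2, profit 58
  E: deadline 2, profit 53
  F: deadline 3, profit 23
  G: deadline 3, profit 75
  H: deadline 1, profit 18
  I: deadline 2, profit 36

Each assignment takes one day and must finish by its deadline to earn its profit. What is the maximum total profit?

200

Take jobs in profit order; each goes to the latest open slot no later than its deadline.
Profit order: G=75 A=67 D=58 C=55 E=53 B=39 I=36 F=23 H=18
Assign: G→slot 3, A→slot 2, D→slot 1, C skipped, E skipped, B skipped, I skipped, F skipped, H skipped.
Slots: [1:D] [2:A] [3:G]
Profit = 58 + 67 + 75 = 200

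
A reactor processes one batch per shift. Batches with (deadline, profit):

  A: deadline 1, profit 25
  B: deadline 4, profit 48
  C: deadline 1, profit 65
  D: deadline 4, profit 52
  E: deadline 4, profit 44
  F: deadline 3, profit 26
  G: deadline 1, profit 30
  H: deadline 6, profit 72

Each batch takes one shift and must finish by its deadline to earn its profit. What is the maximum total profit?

281

Sort by profit descending; place each in the latest free slot ≤ its deadline.
Profit order: H=72 C=65 D=52 B=48 E=44 G=30 F=26 A=25
Assign: H→slot 6, C→slot 1, D→slot 4, B→slot 3, E→slot 2, G skipped, F skipped, A skipped.
Slots: [1:C] [2:E] [3:B] [4:D] [6:H]
Profit = 65 + 44 + 48 + 52 + 72 = 281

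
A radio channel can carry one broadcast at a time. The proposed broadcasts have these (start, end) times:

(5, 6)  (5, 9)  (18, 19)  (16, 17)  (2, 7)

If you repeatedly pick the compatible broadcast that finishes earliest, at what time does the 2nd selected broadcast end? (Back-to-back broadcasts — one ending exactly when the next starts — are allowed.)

17

Order by finish time; keep every interval that doesn't clash with the previous kept one.
By end time: (5,6), (2,7), (5,9), (16,17), (18,19).
Pick (5,6); next start ≥ 6 → (16,17); next start ≥ 17 → (18,19).
Selected: (5,6) (16,17) (18,19)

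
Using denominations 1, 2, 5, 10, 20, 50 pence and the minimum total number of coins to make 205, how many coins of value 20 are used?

0

Greedy: take as many of the largest coin as possible, then repeat with the remainder.
205 − 4×50→5 − 1×5→0
Count of 20: 0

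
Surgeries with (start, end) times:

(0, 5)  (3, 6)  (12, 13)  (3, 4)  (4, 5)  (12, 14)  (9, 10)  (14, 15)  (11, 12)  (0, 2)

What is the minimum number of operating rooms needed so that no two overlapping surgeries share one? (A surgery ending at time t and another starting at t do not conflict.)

3

The answer is the maximum number of intervals overlapping at any instant.
Events (time:±→running): 0:+→1 0:+→2 2:-→1 3:+→2 3:+→3 … peak 3.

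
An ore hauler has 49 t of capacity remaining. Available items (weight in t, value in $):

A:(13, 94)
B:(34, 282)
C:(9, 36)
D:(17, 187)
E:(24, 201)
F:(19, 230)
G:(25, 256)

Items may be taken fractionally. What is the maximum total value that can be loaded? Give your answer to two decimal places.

Greedy by value/weight ratio, highest first.
Ratios (sorted): F 12.11, D 11.00, G 10.24, E 8.38, B 8.29, A 7.23, C 4.00
take F (19 @ 230); take D (17 @ 187); take 13/25 of G → 133.12. Capacity used 49/49.
Total value = 550.12

550.12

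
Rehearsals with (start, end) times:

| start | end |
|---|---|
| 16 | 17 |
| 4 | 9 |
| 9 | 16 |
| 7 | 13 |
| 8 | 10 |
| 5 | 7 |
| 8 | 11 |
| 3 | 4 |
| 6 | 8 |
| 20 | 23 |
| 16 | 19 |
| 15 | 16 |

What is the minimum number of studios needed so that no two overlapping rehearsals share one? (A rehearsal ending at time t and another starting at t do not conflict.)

The answer is the maximum number of intervals overlapping at any instant.
Events (time:±→running): 3:+→1 4:-→0 4:+→1 5:+→2 6:+→3 7:-→2 7:+→3 8:-→2 8:+→3 8:+→4 … peak 4.

4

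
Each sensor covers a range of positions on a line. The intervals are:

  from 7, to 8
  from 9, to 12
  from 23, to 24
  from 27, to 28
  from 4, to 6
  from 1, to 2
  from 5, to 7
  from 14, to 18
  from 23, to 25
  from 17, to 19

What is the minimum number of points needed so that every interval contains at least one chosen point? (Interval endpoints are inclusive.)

By right end: [1,2]  [4,6]  [5,7]  [7,8]  [9,12]  [14,18]  [17,19]  [23,24]  [23,25]  [27,28]
[1,2] uncovered → point at 2; [4,6] uncovered → point at 6; [7,8] uncovered → point at 8; [9,12] uncovered → point at 12; [14,18] uncovered → point at 18; [23,24] uncovered → point at 24; [27,28] uncovered → point at 28.
Points: 2, 6, 8, 12, 18, 24, 28 (7 total).

7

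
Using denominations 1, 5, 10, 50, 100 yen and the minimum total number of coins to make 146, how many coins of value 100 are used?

1

Greedy: take as many of the largest coin as possible, then repeat with the remainder.
146 − 1×100→46 − 4×10→6 − 1×5→1 − 1×1→0
Count of 100: 1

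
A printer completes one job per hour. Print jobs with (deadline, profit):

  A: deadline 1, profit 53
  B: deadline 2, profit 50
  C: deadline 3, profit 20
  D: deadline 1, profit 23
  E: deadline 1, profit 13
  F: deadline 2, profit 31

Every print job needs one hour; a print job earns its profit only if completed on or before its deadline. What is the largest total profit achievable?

Take jobs in profit order; each goes to the latest open slot no later than its deadline.
Profit order: A=53 B=50 F=31 D=23 C=20 E=13
Assign: A→slot 1, B→slot 2, F skipped, D skipped, C→slot 3, E skipped.
Slots: [1:A] [2:B] [3:C]
Profit = 53 + 50 + 20 = 123

123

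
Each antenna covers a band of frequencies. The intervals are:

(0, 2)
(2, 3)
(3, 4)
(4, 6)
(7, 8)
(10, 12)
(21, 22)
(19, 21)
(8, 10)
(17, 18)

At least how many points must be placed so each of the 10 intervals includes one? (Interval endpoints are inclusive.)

6

Process intervals by earliest right end; each time one isn't hit yet, stab at its right endpoint.
By right end: [0,2]  [2,3]  [3,4]  [4,6]  [7,8]  [8,10]  [10,12]  [17,18]  [19,21]  [21,22]
[0,2] uncovered → point at 2; [3,4] uncovered → point at 4; [7,8] uncovered → point at 8; [10,12] uncovered → point at 12; [17,18] uncovered → point at 18; [19,21] uncovered → point at 21.
Points: 2, 4, 8, 12, 18, 21 (6 total).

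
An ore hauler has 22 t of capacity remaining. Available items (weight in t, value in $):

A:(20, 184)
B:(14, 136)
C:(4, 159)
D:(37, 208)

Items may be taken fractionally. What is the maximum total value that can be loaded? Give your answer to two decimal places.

331.80

Ratios (sorted): C 39.75, B 9.71, A 9.20, D 5.62
take C (4 @ 159); take B (14 @ 136); take 4/20 of A → 36.80. Capacity used 22/22.
Total value = 331.80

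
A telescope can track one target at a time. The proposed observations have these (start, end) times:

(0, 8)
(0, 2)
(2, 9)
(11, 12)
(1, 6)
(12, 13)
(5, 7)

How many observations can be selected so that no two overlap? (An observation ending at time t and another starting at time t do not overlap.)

4

Sort by end time and greedily take each interval whose start is ≥ the last chosen end.
Sorted by end: (0,2)  (1,6)  (5,7)  (0,8)  (2,9)  (11,12)  (12,13)
take (0,2); take (5,7); skip (0,8); skip (2,9); take (11,12); take (12,13).
Selected 4 observations.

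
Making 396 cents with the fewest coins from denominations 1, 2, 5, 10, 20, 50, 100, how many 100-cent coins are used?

3

Use the largest denomination that fits, subtract, and repeat.
396 = 3×100 + 1×50 + 2×20 + 1×5 + 1×1
Count of 100: 3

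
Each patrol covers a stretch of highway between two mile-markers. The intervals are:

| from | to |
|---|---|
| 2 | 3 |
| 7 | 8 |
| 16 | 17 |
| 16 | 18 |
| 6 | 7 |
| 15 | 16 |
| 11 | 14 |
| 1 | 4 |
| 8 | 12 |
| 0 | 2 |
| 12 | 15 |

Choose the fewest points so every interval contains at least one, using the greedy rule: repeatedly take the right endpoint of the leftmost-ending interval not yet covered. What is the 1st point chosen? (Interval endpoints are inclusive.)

2

Sorted: [0,2] [2,3] [1,4] [6,7] [7,8] [8,12] [11,14] [12,15] [15,16] [16,17] [16,18]
{[0,2],[2,3],[1,4]} hit by 2; {[6,7],[7,8]} hit by 7; {[8,12],[11,14],[12,15]} hit by 12; {[15,16],[16,17],[16,18]} hit by 16.
Points: 2, 7, 12, 16 (4 total).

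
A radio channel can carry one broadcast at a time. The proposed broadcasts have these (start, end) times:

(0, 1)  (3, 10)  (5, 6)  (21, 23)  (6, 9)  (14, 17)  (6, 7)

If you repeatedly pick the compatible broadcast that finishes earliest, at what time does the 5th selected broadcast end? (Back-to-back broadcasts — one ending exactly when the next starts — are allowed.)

Order by finish time; keep every interval that doesn't clash with the previous kept one.
By end time: (0,1), (5,6), (6,7), (6,9), (3,10), (14,17), (21,23).
Pick (0,1); next start ≥ 1 → (5,6); next start ≥ 6 → (6,7); next start ≥ 7 → (14,17); next start ≥ 17 → (21,23).
Selected: (0,1) (5,6) (6,7) (14,17) (21,23)

23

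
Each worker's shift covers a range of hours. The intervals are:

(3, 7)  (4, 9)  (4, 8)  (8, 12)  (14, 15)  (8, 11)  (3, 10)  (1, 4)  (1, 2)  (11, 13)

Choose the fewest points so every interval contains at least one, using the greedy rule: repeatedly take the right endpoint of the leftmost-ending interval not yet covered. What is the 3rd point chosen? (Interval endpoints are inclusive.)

Sort by right endpoint; whenever an interval is uncovered, place a point at its right end.
By right end: [1,2]  [1,4]  [3,7]  [4,8]  [4,9]  [3,10]  [8,11]  [8,12]  [11,13]  [14,15]
[1,2] uncovered → point at 2; [3,7] uncovered → point at 7; [8,11] uncovered → point at 11; [14,15] uncovered → point at 15.
Points: 2, 7, 11, 15 (4 total).

11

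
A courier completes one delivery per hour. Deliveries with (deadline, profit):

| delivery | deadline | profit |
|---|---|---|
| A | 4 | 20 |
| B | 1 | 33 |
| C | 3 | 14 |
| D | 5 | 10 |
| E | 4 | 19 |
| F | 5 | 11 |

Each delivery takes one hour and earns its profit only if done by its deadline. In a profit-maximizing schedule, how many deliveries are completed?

Profit order: B=33 A=20 E=19 C=14 F=11 D=10
Assign: B→slot 1, A→slot 4, E→slot 3, C→slot 2, F→slot 5, D skipped.
Slots: [1:B] [2:C] [3:E] [4:A] [5:F]
5 of 6 scheduled.

5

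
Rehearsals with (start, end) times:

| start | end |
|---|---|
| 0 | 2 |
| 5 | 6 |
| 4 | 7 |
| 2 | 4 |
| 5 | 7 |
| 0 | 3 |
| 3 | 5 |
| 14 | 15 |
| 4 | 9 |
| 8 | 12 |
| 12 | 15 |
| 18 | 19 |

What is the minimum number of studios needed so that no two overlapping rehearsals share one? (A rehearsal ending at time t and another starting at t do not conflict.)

4

Count concurrent intervals with a sweep; the peak is the room count.
starts: [0, 0, 2, 3, 4, 4, 5, 5, 8, 12, 14, 18]
ends:   [2, 3, 4, 5, 6, 7, 7, 9, 12, 15, 15, 19]
s0→1 s0→2 e2→1 s2→2 e3→1 s3→2 e4→1 s4→2 s4→3 e5→2 s5→3 s5→4  — peak 4.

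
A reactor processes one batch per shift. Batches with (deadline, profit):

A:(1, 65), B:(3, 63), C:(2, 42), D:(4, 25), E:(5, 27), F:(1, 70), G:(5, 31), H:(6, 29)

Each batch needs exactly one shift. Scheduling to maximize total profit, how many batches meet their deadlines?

6

Profit order: F=70 A=65 B=63 C=42 G=31 H=29 E=27 D=25
Assign: F→slot 1, A skipped, B→slot 3, C→slot 2, G→slot 5, H→slot 6, E→slot 4, D skipped.
Slots: [1:F] [2:C] [3:B] [4:E] [5:G] [6:H]
6 of 8 scheduled.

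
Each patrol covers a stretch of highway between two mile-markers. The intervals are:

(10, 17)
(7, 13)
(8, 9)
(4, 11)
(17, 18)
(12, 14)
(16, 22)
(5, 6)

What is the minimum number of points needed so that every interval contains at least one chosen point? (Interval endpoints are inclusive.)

Sorted: [5,6] [8,9] [4,11] [7,13] [12,14] [10,17] [17,18] [16,22]
{[5,6]} hit by 6; {[8,9],[4,11],[7,13]} hit by 9; {[12,14],[10,17]} hit by 14; {[17,18],[16,22]} hit by 18.
Points: 6, 9, 14, 18 (4 total).

4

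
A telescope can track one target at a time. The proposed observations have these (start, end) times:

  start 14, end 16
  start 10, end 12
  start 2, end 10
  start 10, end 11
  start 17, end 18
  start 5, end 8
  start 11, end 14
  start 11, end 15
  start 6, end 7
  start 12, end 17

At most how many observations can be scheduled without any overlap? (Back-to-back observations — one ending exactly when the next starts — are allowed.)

5

Greedy by earliest finish: after sorting by end time, pick each interval compatible with the last pick.
Sorted by end: (6,7)  (5,8)  (2,10)  (10,11)  (10,12)  (11,14)  (11,15)  (14,16)  (12,17)  (17,18)
take (6,7); skip (5,8); skip (2,10); take (10,11); skip (10,12); take (11,14); skip (11,15); take (14,16); take (17,18).
Selected 5 observations.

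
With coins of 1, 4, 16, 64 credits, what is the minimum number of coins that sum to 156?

6

Greedy: take as many of the largest coin as possible, then repeat with the remainder.
156 − 2×64→28 − 1×16→12 − 3×4→0
Total coins = 2 + 1 + 3 = 6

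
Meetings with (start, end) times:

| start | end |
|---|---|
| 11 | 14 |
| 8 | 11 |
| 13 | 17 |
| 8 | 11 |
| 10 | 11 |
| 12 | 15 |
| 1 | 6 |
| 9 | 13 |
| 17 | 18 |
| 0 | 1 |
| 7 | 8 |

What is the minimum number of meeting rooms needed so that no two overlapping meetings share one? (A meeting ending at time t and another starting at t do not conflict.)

4

The answer is the maximum number of intervals overlapping at any instant.
Events (time:±→running): 0:+→1 1:-→0 1:+→1 6:-→0 7:+→1 8:-→0 8:+→1 8:+→2 9:+→3 10:+→4 … peak 4.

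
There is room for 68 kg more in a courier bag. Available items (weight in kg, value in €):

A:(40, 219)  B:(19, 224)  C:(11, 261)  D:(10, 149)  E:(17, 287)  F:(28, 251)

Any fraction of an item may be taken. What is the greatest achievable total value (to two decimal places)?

1019.61

Sort by value per unit weight and fill in that order.
Order: C (261/11=23.73) > E (287/17=16.88) > D (149/10=14.90) > B (224/19=11.79) > F (251/28=8.96) > A (219/40=5.47)
Fill: take C (11 @ 261) → take E (17 @ 287) → take D (10 @ 149) → take B (19 @ 224) → take 11/28 of F → 98.61; 68/68 used.
Total value = 1019.61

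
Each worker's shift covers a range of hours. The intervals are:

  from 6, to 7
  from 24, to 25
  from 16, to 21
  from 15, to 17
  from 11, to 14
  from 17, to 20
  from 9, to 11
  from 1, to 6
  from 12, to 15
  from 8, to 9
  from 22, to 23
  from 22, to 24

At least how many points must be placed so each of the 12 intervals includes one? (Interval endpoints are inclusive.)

6

Sort by right endpoint; whenever an interval is uncovered, place a point at its right end.
By right end: [1,6]  [6,7]  [8,9]  [9,11]  [11,14]  [12,15]  [15,17]  [17,20]  [16,21]  [22,23]  [22,24]  [24,25]
[1,6] uncovered → point at 6; [8,9] uncovered → point at 9; [11,14] uncovered → point at 14; [15,17] uncovered → point at 17; [22,23] uncovered → point at 23; [24,25] uncovered → point at 25.
Points: 6, 9, 14, 17, 23, 25 (6 total).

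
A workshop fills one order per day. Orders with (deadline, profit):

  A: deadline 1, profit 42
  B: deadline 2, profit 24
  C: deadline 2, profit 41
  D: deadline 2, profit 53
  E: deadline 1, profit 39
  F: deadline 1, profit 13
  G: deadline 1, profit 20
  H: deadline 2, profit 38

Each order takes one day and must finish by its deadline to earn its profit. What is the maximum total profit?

Sort by profit descending; place each in the latest free slot ≤ its deadline.
By profit: D(d2,53), A(d1,42), C(d2,41), E(d1,39), H(d2,38), B(d2,24), G(d1,20), F(d1,13)
D→slot 2; A→slot 1; C skipped; E skipped; H skipped; B skipped; G skipped; F skipped.
Profit = 42 + 53 = 95

95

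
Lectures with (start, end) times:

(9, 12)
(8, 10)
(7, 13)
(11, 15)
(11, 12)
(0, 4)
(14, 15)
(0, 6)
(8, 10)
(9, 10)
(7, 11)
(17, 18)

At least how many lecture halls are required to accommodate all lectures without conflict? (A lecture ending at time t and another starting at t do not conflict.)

The answer is the maximum number of intervals overlapping at any instant.
Events (time:±→running): 0:+→1 0:+→2 4:-→1 6:-→0 7:+→1 7:+→2 8:+→3 8:+→4 9:+→5 9:+→6 … peak 6.

6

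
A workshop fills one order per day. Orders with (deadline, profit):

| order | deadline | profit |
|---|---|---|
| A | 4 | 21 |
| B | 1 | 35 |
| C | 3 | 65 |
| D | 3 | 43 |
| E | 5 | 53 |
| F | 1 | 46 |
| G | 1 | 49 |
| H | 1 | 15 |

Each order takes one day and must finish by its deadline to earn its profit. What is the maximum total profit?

Sort by profit descending; place each in the latest free slot ≤ its deadline.
By profit: C(d3,65), E(d5,53), G(d1,49), F(d1,46), D(d3,43), B(d1,35), A(d4,21), H(d1,15)
C→slot 3; E→slot 5; G→slot 1; F skipped; D→slot 2; B skipped; A→slot 4; H skipped.
Profit = 49 + 43 + 65 + 21 + 53 = 231

231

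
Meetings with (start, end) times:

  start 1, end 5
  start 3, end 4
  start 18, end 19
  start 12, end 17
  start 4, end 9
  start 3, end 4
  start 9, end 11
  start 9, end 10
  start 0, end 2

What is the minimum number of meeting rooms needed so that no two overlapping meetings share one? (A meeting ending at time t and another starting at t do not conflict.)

3

Events (time:±→running): 0:+→1 1:+→2 2:-→1 3:+→2 3:+→3 … peak 3.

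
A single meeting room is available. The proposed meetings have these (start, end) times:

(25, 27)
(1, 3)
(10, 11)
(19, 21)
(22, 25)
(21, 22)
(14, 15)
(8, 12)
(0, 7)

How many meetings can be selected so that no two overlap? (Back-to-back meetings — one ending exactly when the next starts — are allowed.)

7

Sort by end time and greedily take each interval whose start is ≥ the last chosen end.
Sorted by end: (1,3)  (0,7)  (10,11)  (8,12)  (14,15)  (19,21)  (21,22)  (22,25)  (25,27)
take (1,3); take (10,11); skip (8,12); take (14,15); take (19,21); take (21,22); take (22,25); take (25,27).
Selected 7 meetings.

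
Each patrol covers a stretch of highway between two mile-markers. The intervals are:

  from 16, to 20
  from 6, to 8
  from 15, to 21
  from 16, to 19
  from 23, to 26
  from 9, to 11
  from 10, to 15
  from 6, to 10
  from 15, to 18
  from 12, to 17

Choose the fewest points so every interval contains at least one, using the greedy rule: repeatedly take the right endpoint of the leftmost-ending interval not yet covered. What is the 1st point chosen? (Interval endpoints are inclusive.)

Sorted: [6,8] [6,10] [9,11] [10,15] [12,17] [15,18] [16,19] [16,20] [15,21] [23,26]
{[6,8],[6,10]} hit by 8; {[9,11],[10,15]} hit by 11; {[12,17],[15,18],[16,19],[16,20],[15,21]} hit by 17; {[23,26]} hit by 26.
Points: 8, 11, 17, 26 (4 total).

8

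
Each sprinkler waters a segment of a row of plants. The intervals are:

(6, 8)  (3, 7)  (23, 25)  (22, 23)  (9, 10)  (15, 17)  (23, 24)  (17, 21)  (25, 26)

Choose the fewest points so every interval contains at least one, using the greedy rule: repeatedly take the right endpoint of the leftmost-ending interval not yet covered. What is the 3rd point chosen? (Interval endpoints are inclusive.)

17

By right end: [3,7]  [6,8]  [9,10]  [15,17]  [17,21]  [22,23]  [23,24]  [23,25]  [25,26]
[3,7] uncovered → point at 7; [9,10] uncovered → point at 10; [15,17] uncovered → point at 17; [22,23] uncovered → point at 23; [25,26] uncovered → point at 26.
Points: 7, 10, 17, 23, 26 (5 total).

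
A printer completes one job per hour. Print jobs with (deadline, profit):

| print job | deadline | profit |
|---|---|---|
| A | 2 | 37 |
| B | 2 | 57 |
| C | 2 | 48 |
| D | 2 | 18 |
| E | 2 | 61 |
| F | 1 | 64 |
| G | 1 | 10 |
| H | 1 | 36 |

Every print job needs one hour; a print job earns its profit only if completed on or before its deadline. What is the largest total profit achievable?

Sort by profit descending; place each in the latest free slot ≤ its deadline.
Profit order: F=64 E=61 B=57 C=48 A=37 H=36 D=18 G=10
Assign: F→slot 1, E→slot 2, B skipped, C skipped, A skipped, H skipped, D skipped, G skipped.
Slots: [1:F] [2:E]
Profit = 64 + 61 = 125

125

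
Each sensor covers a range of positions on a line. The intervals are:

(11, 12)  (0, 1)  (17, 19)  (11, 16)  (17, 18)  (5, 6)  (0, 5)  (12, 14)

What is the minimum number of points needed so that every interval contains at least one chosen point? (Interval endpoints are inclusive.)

4

Sort by right endpoint; whenever an interval is uncovered, place a point at its right end.
By right end: [0,1]  [0,5]  [5,6]  [11,12]  [12,14]  [11,16]  [17,18]  [17,19]
[0,1] uncovered → point at 1; [5,6] uncovered → point at 6; [11,12] uncovered → point at 12; [17,18] uncovered → point at 18.
Points: 1, 6, 12, 18 (4 total).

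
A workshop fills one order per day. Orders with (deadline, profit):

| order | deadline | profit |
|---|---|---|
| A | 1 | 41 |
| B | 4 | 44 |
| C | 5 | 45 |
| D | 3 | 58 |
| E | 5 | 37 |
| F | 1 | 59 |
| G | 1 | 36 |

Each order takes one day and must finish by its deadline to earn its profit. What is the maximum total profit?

243

Take jobs in profit order; each goes to the latest open slot no later than its deadline.
Profit order: F=59 D=58 C=45 B=44 A=41 E=37 G=36
Assign: F→slot 1, D→slot 3, C→slot 5, B→slot 4, A skipped, E→slot 2, G skipped.
Slots: [1:F] [2:E] [3:D] [4:B] [5:C]
Profit = 59 + 37 + 58 + 44 + 45 = 243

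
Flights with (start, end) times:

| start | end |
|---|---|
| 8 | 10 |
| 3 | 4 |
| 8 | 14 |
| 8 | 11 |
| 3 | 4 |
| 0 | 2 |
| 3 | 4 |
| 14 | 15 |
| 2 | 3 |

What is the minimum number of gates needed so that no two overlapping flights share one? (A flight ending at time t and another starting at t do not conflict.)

Count concurrent intervals with a sweep; the peak is the room count.
starts: [0, 2, 3, 3, 3, 8, 8, 8, 14]
ends:   [2, 3, 4, 4, 4, 10, 11, 14, 15]
s0→1 e2→0 s2→1 e3→0 s3→1 s3→2 s3→3  — peak 3.

3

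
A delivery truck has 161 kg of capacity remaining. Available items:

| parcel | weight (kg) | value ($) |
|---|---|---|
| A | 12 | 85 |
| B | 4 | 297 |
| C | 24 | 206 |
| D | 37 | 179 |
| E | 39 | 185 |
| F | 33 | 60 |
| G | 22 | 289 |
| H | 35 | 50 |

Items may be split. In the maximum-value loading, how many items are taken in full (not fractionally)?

6

Sort by value per unit weight and fill in that order.
Ratios (sorted): B 74.25, G 13.14, C 8.58, A 7.08, D 4.84, E 4.74, F 1.82, H 1.43
take B (4 @ 297); take G (22 @ 289); take C (24 @ 206); take A (12 @ 85); take D (37 @ 179); take E (39 @ 185); take 23/33 of F → 41.82. Capacity used 161/161.
6 item(s) taken whole; one partial (take 23/33 of F).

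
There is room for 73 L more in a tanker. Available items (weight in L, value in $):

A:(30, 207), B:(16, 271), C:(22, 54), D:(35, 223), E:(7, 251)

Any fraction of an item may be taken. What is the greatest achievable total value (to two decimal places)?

856.43

Order: E (251/7=35.86) > B (271/16=16.94) > A (207/30=6.90) > D (223/35=6.37) > C (54/22=2.45)
Fill: take E (7 @ 251) → take B (16 @ 271) → take A (30 @ 207) → take 20/35 of D → 127.43; 73/73 used.
Total value = 856.43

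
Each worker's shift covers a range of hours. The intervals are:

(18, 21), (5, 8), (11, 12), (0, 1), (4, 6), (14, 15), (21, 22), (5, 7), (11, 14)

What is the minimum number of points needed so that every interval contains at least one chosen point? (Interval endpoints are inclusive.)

Process intervals by earliest right end; each time one isn't hit yet, stab at its right endpoint.
By right end: [0,1]  [4,6]  [5,7]  [5,8]  [11,12]  [11,14]  [14,15]  [18,21]  [21,22]
[0,1] uncovered → point at 1; [4,6] uncovered → point at 6; [11,12] uncovered → point at 12; [14,15] uncovered → point at 15; [18,21] uncovered → point at 21.
Points: 1, 6, 12, 15, 21 (5 total).

5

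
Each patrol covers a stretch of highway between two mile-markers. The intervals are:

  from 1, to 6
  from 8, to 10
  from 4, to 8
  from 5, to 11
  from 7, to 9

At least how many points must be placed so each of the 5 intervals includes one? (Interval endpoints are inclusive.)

Sorted: [1,6] [4,8] [7,9] [8,10] [5,11]
{[1,6],[4,8]} hit by 6; {[7,9],[8,10],[5,11]} hit by 9.
Points: 6, 9 (2 total).

2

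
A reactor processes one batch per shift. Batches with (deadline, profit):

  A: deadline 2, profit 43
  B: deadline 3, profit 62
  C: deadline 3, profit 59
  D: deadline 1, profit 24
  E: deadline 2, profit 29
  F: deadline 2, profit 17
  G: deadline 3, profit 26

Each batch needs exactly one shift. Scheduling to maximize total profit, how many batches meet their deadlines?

3

Take jobs in profit order; each goes to the latest open slot no later than its deadline.
Profit order: B=62 C=59 A=43 E=29 G=26 D=24 F=17
Assign: B→slot 3, C→slot 2, A→slot 1, E skipped, G skipped, D skipped, F skipped.
Slots: [1:A] [2:C] [3:B]
3 of 7 scheduled.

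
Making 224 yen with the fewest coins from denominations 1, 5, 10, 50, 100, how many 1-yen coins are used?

4

224 − 2×100→24 − 2×10→4 − 4×1→0
Count of 1: 4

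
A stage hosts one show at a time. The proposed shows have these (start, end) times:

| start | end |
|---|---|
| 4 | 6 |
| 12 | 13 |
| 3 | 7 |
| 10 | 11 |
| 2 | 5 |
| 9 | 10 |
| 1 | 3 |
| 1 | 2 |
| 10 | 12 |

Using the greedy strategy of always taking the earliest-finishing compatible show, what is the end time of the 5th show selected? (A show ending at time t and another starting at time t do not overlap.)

13

Sorted by end: (1,2)  (1,3)  (2,5)  (4,6)  (3,7)  (9,10)  (10,11)  (10,12)  (12,13)
take (1,2); take (2,5); take (9,10); take (10,11); take (12,13).
Selected: (1,2) (2,5) (9,10) (10,11) (12,13)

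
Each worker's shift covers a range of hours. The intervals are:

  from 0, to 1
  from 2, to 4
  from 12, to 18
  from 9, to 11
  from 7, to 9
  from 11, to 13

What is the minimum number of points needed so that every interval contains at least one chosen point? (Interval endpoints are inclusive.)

By right end: [0,1]  [2,4]  [7,9]  [9,11]  [11,13]  [12,18]
[0,1] uncovered → point at 1; [2,4] uncovered → point at 4; [7,9] uncovered → point at 9; [11,13] uncovered → point at 13.
Points: 1, 4, 9, 13 (4 total).

4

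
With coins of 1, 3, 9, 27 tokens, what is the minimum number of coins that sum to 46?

46 − 1×27→19 − 2×9→1 − 1×1→0
Total coins = 1 + 2 + 1 = 4

4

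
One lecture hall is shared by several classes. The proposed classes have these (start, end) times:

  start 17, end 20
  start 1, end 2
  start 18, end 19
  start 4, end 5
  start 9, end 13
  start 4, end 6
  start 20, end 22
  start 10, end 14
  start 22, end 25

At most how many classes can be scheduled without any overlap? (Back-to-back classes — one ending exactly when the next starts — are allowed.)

6

Sort by end time and greedily take each interval whose start is ≥ the last chosen end.
Sorted by end: (1,2)  (4,5)  (4,6)  (9,13)  (10,14)  (18,19)  (17,20)  (20,22)  (22,25)
take (1,2); take (4,5); skip (4,6); take (9,13); take (18,19); take (20,22); take (22,25).
Selected 6 classes.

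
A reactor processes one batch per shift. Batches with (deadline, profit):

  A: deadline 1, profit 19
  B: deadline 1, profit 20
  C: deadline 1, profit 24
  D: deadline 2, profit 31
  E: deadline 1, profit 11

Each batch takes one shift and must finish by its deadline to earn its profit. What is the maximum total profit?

Sort by profit descending; place each in the latest free slot ≤ its deadline.
By profit: D(d2,31), C(d1,24), B(d1,20), A(d1,19), E(d1,11)
D→slot 2; C→slot 1; B skipped; A skipped; E skipped.
Profit = 24 + 31 = 55

55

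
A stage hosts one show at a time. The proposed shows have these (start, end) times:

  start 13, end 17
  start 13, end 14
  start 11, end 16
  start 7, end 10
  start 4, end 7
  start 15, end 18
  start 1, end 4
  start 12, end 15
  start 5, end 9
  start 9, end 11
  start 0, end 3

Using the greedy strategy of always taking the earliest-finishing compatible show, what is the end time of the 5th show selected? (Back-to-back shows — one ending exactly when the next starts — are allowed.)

By end time: (0,3), (1,4), (4,7), (5,9), (7,10), (9,11), (13,14), (12,15), (11,16), (13,17), (15,18).
Pick (0,3); next start ≥ 3 → (4,7); next start ≥ 7 → (7,10); next start ≥ 10 → (13,14); next start ≥ 14 → (15,18).
Selected: (0,3) (4,7) (7,10) (13,14) (15,18)

18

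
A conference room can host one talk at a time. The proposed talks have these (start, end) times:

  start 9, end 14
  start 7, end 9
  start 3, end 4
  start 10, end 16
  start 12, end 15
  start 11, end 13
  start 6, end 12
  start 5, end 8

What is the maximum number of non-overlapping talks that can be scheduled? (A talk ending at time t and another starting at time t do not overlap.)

Greedy by earliest finish: after sorting by end time, pick each interval compatible with the last pick.
Sorted by end: (3,4)  (5,8)  (7,9)  (6,12)  (11,13)  (9,14)  (12,15)  (10,16)
take (3,4); take (5,8); take (11,13).
Selected 3 talks.

3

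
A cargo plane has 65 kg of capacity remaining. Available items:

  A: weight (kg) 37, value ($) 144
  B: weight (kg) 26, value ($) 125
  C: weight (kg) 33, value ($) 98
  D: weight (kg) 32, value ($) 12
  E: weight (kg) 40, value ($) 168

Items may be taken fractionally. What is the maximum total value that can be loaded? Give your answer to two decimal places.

288.80

Order: B (125/26=4.81) > E (168/40=4.20) > A (144/37=3.89) > C (98/33=2.97) > D (12/32=0.38)
Fill: take B (26 @ 125) → take 39/40 of E → 163.80; 65/65 used.
Total value = 288.80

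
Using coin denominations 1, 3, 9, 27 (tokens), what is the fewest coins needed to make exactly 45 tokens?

45 − 1×27→18 − 2×9→0
Total coins = 1 + 2 = 3

3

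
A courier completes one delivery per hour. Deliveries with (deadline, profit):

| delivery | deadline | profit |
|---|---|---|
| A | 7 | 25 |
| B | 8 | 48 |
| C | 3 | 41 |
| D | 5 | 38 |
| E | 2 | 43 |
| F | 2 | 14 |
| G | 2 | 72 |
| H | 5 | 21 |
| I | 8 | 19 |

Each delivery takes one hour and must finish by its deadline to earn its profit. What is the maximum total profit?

307

By profit: G(d2,72), B(d8,48), E(d2,43), C(d3,41), D(d5,38), A(d7,25), H(d5,21), I(d8,19), F(d2,14)
G→slot 2; B→slot 8; E→slot 1; C→slot 3; D→slot 5; A→slot 7; H→slot 4; I→slot 6; F skipped.
Profit = 43 + 72 + 41 + 21 + 38 + 19 + 25 + 48 = 307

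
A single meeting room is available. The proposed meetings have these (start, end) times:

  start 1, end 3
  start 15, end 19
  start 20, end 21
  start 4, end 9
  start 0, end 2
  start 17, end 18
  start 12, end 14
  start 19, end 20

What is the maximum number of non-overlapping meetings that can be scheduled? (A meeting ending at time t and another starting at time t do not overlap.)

Greedy by earliest finish: after sorting by end time, pick each interval compatible with the last pick.
Sorted by end: (0,2)  (1,3)  (4,9)  (12,14)  (17,18)  (15,19)  (19,20)  (20,21)
take (0,2); skip (1,3); take (4,9); take (12,14); take (17,18); take (19,20); take (20,21).
Selected 6 meetings.

6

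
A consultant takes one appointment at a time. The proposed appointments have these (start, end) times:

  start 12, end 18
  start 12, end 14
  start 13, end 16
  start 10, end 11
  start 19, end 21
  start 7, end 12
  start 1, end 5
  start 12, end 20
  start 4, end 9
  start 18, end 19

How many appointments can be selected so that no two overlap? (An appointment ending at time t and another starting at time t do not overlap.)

5

Sort by end time and greedily take each interval whose start is ≥ the last chosen end.
Sorted by end: (1,5)  (4,9)  (10,11)  (7,12)  (12,14)  (13,16)  (12,18)  (18,19)  (12,20)  (19,21)
take (1,5); take (10,11); skip (7,12); take (12,14); skip (13,16); take (18,19); skip (12,20); take (19,21).
Selected 5 appointments.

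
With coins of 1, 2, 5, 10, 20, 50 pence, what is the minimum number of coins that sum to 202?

Greedy: take as many of the largest coin as possible, then repeat with the remainder.
202 = 4×50 + 1×2
Total coins = 4 + 1 = 5

5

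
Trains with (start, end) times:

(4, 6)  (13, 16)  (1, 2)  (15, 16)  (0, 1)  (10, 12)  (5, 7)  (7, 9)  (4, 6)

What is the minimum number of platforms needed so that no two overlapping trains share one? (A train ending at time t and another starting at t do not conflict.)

Count concurrent intervals with a sweep; the peak is the room count.
starts: [0, 1, 4, 4, 5, 7, 10, 13, 15]
ends:   [1, 2, 6, 6, 7, 9, 12, 16, 16]
s0→1 e1→0 s1→1 e2→0 s4→1 s4→2 s5→3  — peak 3.

3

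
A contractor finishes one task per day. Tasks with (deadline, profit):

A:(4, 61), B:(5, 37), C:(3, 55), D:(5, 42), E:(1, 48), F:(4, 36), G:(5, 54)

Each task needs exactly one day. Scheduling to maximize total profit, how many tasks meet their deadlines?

By profit: A(d4,61), C(d3,55), G(d5,54), E(d1,48), D(d5,42), B(d5,37), F(d4,36)
A→slot 4; C→slot 3; G→slot 5; E→slot 1; D→slot 2; B skipped; F skipped.
5 of 7 scheduled.

5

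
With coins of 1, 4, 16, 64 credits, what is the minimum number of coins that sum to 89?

5

89 − 1×64→25 − 1×16→9 − 2×4→1 − 1×1→0
Total coins = 1 + 1 + 2 + 1 = 5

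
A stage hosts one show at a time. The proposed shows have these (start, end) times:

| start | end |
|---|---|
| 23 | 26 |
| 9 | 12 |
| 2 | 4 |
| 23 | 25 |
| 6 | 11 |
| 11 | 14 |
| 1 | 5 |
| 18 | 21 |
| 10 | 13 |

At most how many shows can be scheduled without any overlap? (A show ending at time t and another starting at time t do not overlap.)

Sort by end time and greedily take each interval whose start is ≥ the last chosen end.
By end time: (2,4), (1,5), (6,11), (9,12), (10,13), (11,14), (18,21), (23,25), (23,26).
Pick (2,4); next start ≥ 4 → (6,11); next start ≥ 11 → (11,14); next start ≥ 14 → (18,21); next start ≥ 21 → (23,25).
Selected 5 shows.

5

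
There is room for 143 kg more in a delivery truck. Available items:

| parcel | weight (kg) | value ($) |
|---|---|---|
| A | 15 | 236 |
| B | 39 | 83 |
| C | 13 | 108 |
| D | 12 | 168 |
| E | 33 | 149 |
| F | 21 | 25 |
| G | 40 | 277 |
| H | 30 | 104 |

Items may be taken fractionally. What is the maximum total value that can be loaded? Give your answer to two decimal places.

Sort by value per unit weight and fill in that order.
Order: A (236/15=15.73) > D (168/12=14.00) > C (108/13=8.31) > G (277/40=6.92) > E (149/33=4.52) > H (104/30=3.47) > B (83/39=2.13) > F (25/21=1.19)
Fill: take A (15 @ 236) → take D (12 @ 168) → take C (13 @ 108) → take G (40 @ 277) → take E (33 @ 149) → take H (30 @ 104); 143/143 used.
Total value = 1042.00

1042.00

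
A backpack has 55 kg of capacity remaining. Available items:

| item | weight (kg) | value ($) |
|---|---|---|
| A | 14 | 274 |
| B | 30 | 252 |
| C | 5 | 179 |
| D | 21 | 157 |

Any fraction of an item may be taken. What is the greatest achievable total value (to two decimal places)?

749.86

Order: C (179/5=35.80) > A (274/14=19.57) > B (252/30=8.40) > D (157/21=7.48)
Fill: take C (5 @ 179) → take A (14 @ 274) → take B (30 @ 252) → take 6/21 of D → 44.86; 55/55 used.
Total value = 749.86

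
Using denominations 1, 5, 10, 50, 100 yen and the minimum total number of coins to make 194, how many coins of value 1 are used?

4

194 − 1×100→94 − 1×50→44 − 4×10→4 − 4×1→0
Count of 1: 4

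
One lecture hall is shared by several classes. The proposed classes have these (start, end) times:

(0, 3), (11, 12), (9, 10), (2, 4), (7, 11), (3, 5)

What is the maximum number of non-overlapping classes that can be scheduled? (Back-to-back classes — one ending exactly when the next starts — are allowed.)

4

Sorted by end: (0,3)  (2,4)  (3,5)  (9,10)  (7,11)  (11,12)
take (0,3); skip (2,4); take (3,5); take (9,10); take (11,12).
Selected 4 classes.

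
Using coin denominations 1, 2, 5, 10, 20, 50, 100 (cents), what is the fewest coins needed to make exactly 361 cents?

361 = 3×100 + 1×50 + 1×10 + 1×1
Total coins = 3 + 1 + 1 + 1 = 6

6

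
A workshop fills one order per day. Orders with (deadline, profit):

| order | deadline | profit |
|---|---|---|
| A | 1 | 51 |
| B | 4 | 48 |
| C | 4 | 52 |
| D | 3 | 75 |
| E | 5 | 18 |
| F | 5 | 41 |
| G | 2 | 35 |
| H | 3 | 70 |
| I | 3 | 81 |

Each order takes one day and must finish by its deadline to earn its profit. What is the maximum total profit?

Sort by profit descending; place each in the latest free slot ≤ its deadline.
By profit: I(d3,81), D(d3,75), H(d3,70), C(d4,52), A(d1,51), B(d4,48), F(d5,41), G(d2,35), E(d5,18)
I→slot 3; D→slot 2; H→slot 1; C→slot 4; A skipped; B skipped; F→slot 5; G skipped; E skipped.
Profit = 70 + 75 + 81 + 52 + 41 = 319

319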